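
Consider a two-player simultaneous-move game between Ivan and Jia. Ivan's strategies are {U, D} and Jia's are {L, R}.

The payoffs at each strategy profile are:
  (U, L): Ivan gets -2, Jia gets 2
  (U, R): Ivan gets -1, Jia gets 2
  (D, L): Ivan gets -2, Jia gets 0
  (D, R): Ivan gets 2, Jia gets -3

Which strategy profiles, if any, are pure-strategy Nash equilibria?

(U, L): Ivan gets -2 ≥ -2 from D, and Jia gets 2 ≥ 2 from R — Nash equilibrium.
(U, R): Ivan prefers D (2 > -1) — not an equilibrium.
(D, L): Ivan gets -2 ≥ -2 from U, and Jia gets 0 ≥ -3 from R — Nash equilibrium.
(D, R): Jia prefers L (0 > -3) — not an equilibrium.

(U, L) and (D, L)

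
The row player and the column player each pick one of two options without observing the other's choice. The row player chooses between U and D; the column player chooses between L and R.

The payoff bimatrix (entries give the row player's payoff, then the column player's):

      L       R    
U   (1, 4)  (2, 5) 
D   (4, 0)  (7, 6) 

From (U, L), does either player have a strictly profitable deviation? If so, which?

Both

The row player at (U, L) earns 1; deviating to D yields 4 — a strict improvement.
The column player earns 4; deviating to R yields 5 — a strict improvement.
Both the row player and the column player have strictly profitable deviations.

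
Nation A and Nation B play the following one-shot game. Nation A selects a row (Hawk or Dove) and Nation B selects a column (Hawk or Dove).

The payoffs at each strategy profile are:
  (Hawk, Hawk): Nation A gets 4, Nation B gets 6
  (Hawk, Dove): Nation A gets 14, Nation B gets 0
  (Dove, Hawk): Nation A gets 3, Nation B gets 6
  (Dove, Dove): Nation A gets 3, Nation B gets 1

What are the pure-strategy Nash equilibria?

(Hawk, Hawk)

(Hawk, Hawk): Nation A gets 4 ≥ 3 from Dove, and Nation B gets 6 ≥ 0 from Dove — Nash equilibrium.
(Hawk, Dove): Nation B prefers Hawk (6 > 0) — not an equilibrium.
(Dove, Hawk): Nation A prefers Hawk (4 > 3) — not an equilibrium.
(Dove, Dove): Nation A prefers Hawk (14 > 3); Nation B prefers Hawk (6 > 1) — not an equilibrium.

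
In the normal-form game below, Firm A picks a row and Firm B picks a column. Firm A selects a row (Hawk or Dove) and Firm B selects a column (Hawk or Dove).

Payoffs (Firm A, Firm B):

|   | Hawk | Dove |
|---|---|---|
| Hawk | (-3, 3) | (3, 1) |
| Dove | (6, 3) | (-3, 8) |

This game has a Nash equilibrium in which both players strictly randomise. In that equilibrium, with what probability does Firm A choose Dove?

Let x be the probability that Firm A plays Hawk. In a completely mixed equilibrium, Firm B must be indifferent between Hawk and Dove.
Firm B's expected payoff from Hawk is 3x + 3(1−x); from Dove it is x + 8(1−x).
Setting these equal: 3 = −7x + 8, so x = 5/7.
Therefore Firm A plays Dove with probability 1 − 5/7 = 2/7.

2/7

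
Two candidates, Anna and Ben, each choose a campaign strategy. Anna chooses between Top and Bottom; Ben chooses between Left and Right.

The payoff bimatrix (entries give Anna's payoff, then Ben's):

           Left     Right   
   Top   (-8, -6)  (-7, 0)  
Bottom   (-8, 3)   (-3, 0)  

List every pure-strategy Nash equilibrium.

(Top, Left): Ben prefers Right (0 > -6) — not an equilibrium.
(Top, Right): Anna prefers Bottom (-3 > -7) — not an equilibrium.
(Bottom, Left): Anna gets -8 ≥ -8 from Top, and Ben gets 3 ≥ 0 from Right — Nash equilibrium.
(Bottom, Right): Ben prefers Left (3 > 0) — not an equilibrium.

(Bottom, Left)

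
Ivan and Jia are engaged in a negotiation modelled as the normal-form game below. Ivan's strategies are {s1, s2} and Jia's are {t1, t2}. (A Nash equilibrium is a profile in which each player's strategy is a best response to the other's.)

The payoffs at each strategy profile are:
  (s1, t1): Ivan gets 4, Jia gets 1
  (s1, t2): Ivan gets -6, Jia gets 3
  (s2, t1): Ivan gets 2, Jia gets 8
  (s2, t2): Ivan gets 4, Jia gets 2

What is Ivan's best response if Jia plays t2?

s2

Against t2, Ivan earns -6 from s1 and 4 from s2.
So s2 is the best response.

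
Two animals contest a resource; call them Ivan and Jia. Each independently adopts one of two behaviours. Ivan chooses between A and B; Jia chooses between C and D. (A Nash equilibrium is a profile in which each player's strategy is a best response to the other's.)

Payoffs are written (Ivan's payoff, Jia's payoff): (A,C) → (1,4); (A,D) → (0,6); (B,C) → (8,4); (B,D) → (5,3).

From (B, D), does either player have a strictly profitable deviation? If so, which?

Jia

Ivan at (B, D) earns 5; deviating to A yields 0 — not better.
Jia earns 3; deviating to C yields 4 — a strict improvement.
Only Jia has a strictly profitable deviation.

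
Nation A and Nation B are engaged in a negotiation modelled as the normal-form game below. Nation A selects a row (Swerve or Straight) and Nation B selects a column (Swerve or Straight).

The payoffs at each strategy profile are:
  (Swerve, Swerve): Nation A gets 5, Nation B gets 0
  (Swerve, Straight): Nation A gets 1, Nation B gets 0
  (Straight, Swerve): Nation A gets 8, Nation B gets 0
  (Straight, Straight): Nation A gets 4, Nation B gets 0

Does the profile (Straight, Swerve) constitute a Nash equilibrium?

At (Straight, Swerve), Nation A earns 8; switching to Swerve would give 5, so Nation A has no profitable deviation.
Nation B earns 0; switching to Straight would give 0, so Nation B has no profitable deviation.
Neither player can gain by a unilateral deviation, so this profile is a Nash equilibrium.

Yes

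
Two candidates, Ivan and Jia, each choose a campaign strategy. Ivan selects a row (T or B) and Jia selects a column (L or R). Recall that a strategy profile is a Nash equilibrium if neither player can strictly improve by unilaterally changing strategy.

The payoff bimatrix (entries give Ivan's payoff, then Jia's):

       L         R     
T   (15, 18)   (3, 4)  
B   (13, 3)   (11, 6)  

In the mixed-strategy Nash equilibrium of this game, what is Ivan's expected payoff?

First find y, the probability Jia plays L, from Ivan's indifference between T and B: 15y + 3(1−y) = 13y + 11(1−y), giving y = 4/5.
Since Ivan is indifferent in equilibrium, Ivan's expected payoff equals the payoff from either row against (4/5, 1/5). Using T: 15(4/5) + 3(1/5) = 63/5.

63/5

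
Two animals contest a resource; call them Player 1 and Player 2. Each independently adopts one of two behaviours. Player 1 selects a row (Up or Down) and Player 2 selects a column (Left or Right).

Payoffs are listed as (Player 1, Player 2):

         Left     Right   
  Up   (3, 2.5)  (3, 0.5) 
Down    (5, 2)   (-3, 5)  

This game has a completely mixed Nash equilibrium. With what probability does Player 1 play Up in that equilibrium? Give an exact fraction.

Let x be the probability that Player 1 plays Up. In a completely mixed equilibrium, Player 2 must be indifferent between Left and Right.
Player 2's expected payoff from Left is 2.5x + 2(1−x); from Right it is 0.5x + 5(1−x).
Setting these equal: 0.5x + 2 = −4.5x + 5, so x = 3/5.

3/5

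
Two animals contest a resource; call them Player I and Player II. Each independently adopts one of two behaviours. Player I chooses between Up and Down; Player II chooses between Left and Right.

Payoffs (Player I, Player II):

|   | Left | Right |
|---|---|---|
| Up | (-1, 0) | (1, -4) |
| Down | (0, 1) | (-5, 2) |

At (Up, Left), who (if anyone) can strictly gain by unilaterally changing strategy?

Player I at (Up, Left) earns -1; deviating to Down yields 0 — a strict improvement.
Player II earns 0; deviating to Right yields -4 — not better.
Only Player I has a strictly profitable deviation.

Player I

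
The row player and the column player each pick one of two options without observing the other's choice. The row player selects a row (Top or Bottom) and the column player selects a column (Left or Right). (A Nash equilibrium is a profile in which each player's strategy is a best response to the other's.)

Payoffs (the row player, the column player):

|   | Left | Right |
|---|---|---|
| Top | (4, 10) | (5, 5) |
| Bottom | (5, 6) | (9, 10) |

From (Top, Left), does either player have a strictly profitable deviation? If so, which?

The row player

The row player at (Top, Left) earns 4; deviating to Bottom yields 5 — a strict improvement.
The column player earns 10; deviating to Right yields 5 — not better.
Only the row player has a strictly profitable deviation.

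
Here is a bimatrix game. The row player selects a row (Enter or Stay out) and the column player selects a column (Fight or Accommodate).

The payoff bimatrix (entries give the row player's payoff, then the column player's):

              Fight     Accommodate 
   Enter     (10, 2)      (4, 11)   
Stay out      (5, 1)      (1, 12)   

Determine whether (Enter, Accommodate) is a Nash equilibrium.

At (Enter, Accommodate), the row player earns 4; switching to Stay out would give 1, so the row player has no profitable deviation.
The column player earns 11; switching to Fight would give 2, so the column player has no profitable deviation.
Neither player can gain by a unilateral deviation, so this profile is a Nash equilibrium.

Yes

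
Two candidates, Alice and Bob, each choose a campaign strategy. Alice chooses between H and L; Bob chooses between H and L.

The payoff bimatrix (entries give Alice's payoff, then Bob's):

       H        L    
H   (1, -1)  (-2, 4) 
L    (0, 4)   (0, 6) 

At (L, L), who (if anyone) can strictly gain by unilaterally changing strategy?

Neither

Alice at (L, L) earns 0; deviating to H yields -2 — not better.
Bob earns 6; deviating to H yields 4 — not better.
Neither player can strictly improve; the profile is a Nash equilibrium.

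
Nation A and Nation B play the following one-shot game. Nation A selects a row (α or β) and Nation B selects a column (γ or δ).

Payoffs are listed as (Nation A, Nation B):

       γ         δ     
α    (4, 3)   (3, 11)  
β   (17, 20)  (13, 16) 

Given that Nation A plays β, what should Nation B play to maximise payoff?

γ

Against β, Nation B earns 20 from γ and 16 from δ.
So γ is the best response.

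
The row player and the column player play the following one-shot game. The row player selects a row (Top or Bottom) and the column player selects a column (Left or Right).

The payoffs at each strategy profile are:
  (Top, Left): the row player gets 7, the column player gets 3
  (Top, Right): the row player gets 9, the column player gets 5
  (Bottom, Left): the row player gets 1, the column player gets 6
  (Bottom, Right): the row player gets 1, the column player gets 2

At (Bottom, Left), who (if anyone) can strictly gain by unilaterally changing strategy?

The row player at (Bottom, Left) earns 1; deviating to Top yields 7 — a strict improvement.
The column player earns 6; deviating to Right yields 2 — not better.
Only the row player has a strictly profitable deviation.

The row player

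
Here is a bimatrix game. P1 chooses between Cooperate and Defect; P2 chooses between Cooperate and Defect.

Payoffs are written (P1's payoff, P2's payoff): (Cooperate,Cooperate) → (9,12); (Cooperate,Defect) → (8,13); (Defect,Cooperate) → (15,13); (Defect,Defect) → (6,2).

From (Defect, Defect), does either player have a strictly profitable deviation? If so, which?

Both

P1 at (Defect, Defect) earns 6; deviating to Cooperate yields 8 — a strict improvement.
P2 earns 2; deviating to Cooperate yields 13 — a strict improvement.
Both P1 and P2 have strictly profitable deviations.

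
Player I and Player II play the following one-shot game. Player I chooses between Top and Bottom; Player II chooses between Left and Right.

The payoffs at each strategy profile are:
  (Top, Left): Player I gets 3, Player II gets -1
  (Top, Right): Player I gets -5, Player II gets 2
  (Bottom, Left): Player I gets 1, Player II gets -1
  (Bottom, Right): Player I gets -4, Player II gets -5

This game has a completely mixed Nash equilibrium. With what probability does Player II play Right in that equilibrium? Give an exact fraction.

2/3

Let y be the probability that Player II plays Left. In a completely mixed equilibrium, Player I must be indifferent between Top and Bottom.
Player I's expected payoff from Top is 3y − 5(1−y); from Bottom it is y − 4(1−y).
Setting these equal: 8y − 5 = 5y − 4, so y = 1/3.
Therefore Player II plays Right with probability 1 − 1/3 = 2/3.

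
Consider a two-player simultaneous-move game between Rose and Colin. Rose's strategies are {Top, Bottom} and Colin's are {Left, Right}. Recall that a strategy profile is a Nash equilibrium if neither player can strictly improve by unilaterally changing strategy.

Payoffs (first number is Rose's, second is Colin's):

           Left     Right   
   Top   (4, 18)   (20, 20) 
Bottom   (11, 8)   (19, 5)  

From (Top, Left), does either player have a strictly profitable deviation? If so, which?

Rose at (Top, Left) earns 4; deviating to Bottom yields 11 — a strict improvement.
Colin earns 18; deviating to Right yields 20 — a strict improvement.
Both Rose and Colin have strictly profitable deviations.

Both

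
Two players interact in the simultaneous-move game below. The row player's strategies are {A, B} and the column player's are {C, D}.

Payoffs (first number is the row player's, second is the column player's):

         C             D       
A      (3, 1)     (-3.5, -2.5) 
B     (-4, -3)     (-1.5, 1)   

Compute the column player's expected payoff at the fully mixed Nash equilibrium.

-13/15

First find p, the probability the row player plays A, from the column player's indifference between C and D: p − 3(1−p) = −2.5p + (1−p), giving p = 8/15.
Since the column player is indifferent in equilibrium, the column player's expected payoff equals the payoff from either column against (8/15, 7/15). Using C: (8/15) − 3(7/15) = -13/15.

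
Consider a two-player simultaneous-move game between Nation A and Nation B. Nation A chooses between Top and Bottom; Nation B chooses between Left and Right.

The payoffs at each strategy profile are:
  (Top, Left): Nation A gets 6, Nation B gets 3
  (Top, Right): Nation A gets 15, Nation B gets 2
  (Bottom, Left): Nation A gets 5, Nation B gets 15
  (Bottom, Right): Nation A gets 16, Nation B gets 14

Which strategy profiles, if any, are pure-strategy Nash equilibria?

(Top, Left)

(Top, Left): Nation A gets 6 ≥ 5 from Bottom, and Nation B gets 3 ≥ 2 from Right — Nash equilibrium.
(Top, Right): Nation A prefers Bottom (16 > 15); Nation B prefers Left (3 > 2) — not an equilibrium.
(Bottom, Left): Nation A prefers Top (6 > 5) — not an equilibrium.
(Bottom, Right): Nation B prefers Left (15 > 14) — not an equilibrium.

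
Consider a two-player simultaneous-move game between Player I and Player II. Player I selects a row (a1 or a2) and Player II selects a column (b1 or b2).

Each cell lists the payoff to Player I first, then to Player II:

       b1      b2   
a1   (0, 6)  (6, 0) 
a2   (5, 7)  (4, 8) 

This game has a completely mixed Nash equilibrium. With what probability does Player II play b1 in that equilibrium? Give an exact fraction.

Let q be the probability that Player II plays b1. In a completely mixed equilibrium, Player I must be indifferent between a1 and a2.
Player I's expected payoff from a1 is 6(1−q); from a2 it is 5q + 4(1−q).
Setting these equal: −6q + 6 = q + 4, so q = 2/7.

2/7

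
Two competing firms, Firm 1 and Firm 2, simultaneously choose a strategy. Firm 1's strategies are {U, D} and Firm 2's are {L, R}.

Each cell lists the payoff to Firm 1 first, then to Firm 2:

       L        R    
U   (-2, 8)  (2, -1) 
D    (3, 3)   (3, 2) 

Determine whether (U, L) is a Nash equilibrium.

At (U, L), Firm 1 earns -2; switching to D would give 3, so Firm 1 would deviate.
Firm 2 earns 8; switching to R would give -1, so Firm 2 has no profitable deviation.
Since at least one player can profitably deviate, this is not a Nash equilibrium.

No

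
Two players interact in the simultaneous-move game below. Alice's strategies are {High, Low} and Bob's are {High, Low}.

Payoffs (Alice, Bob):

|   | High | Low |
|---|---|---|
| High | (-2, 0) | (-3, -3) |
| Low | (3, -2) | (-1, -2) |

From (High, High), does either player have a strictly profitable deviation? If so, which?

Alice at (High, High) earns -2; deviating to Low yields 3 — a strict improvement.
Bob earns 0; deviating to Low yields -3 — not better.
Only Alice has a strictly profitable deviation.

Alice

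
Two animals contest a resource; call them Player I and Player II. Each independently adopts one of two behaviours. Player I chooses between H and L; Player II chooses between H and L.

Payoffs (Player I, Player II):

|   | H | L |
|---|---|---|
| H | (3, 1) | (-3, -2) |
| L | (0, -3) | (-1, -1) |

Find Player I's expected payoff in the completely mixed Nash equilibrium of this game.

First find y, the probability Player II plays H, from Player I's indifference between H and L: 3y − 3(1−y) = −(1−y), giving y = 2/5.
Since Player I is indifferent in equilibrium, Player I's expected payoff equals the payoff from either row against (2/5, 3/5). Using H: 3(2/5) − 3(3/5) = -3/5.

-3/5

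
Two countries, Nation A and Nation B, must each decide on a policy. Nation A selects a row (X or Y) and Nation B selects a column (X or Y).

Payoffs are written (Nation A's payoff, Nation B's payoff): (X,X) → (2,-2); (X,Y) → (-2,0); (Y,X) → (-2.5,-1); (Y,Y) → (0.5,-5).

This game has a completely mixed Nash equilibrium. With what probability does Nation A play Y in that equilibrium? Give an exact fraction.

Let p be the probability that Nation A plays X. In a completely mixed equilibrium, Nation B must be indifferent between X and Y.
Nation B's expected payoff from X is −2p − (1−p); from Y it is −5(1−p).
Setting these equal: −p − 1 = 5p − 5, so p = 2/3.
Therefore Nation A plays Y with probability 1 − 2/3 = 1/3.

1/3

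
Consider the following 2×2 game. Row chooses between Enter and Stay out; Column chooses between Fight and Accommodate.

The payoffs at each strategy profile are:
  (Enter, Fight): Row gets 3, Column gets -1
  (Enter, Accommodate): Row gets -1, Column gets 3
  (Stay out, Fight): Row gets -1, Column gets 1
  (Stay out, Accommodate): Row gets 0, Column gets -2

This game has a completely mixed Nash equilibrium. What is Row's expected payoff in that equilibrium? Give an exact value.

-1/5

First find y, the probability Column plays Fight, from Row's indifference between Enter and Stay out: 3y − (1−y) = −y, giving y = 1/5.
Since Row is indifferent in equilibrium, Row's expected payoff equals the payoff from either row against (1/5, 4/5). Using Enter: 3(1/5) − (4/5) = -1/5.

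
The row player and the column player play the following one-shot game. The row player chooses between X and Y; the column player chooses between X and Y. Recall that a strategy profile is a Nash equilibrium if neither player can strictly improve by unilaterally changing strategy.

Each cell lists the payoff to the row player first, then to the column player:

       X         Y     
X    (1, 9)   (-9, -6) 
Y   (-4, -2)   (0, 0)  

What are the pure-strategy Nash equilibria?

(X, X) and (Y, Y)

(X, X): the row player gets 1 ≥ -4 from Y, and the column player gets 9 ≥ -6 from Y — Nash equilibrium.
(X, Y): the row player prefers Y (0 > -9); the column player prefers X (9 > -6) — not an equilibrium.
(Y, X): the row player prefers X (1 > -4); the column player prefers Y (0 > -2) — not an equilibrium.
(Y, Y): the row player gets 0 ≥ -9 from X, and the column player gets 0 ≥ -2 from X — Nash equilibrium.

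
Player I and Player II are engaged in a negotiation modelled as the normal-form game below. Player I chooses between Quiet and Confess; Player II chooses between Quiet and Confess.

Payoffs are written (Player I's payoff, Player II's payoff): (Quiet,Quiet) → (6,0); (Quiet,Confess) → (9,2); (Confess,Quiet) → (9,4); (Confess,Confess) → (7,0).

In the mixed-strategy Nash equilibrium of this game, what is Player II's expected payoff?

First find p, the probability Player I plays Quiet, from Player II's indifference between Quiet and Confess: 4(1−p) = 2p, giving p = 2/3.
Since Player II is indifferent in equilibrium, Player II's expected payoff equals the payoff from either column against (2/3, 1/3). Using Quiet: 4(1/3) = 4/3.

4/3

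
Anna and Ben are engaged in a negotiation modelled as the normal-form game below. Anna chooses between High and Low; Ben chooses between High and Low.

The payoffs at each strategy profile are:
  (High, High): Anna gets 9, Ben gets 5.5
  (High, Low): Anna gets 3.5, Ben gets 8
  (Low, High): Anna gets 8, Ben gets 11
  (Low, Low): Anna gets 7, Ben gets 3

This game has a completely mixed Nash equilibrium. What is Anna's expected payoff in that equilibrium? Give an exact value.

First find y, the probability Ben plays High, from Anna's indifference between High and Low: 9y + 3.5(1−y) = 8y + 7(1−y), giving y = 7/9.
Since Anna is indifferent in equilibrium, Anna's expected payoff equals the payoff from either row against (7/9, 2/9). Using High: 9(7/9) + 3.5(2/9) = 70/9.

70/9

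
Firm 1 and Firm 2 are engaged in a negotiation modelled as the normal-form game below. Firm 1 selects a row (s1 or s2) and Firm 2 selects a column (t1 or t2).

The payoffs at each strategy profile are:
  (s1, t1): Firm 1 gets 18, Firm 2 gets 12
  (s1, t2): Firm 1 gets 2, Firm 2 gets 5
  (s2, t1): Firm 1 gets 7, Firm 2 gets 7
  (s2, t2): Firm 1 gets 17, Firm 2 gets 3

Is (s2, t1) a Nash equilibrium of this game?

No

At (s2, t1), Firm 1 earns 7; switching to s1 would give 18, so Firm 1 would deviate.
Firm 2 earns 7; switching to t2 would give 3, so Firm 2 has no profitable deviation.
Since at least one player can profitably deviate, this is not a Nash equilibrium.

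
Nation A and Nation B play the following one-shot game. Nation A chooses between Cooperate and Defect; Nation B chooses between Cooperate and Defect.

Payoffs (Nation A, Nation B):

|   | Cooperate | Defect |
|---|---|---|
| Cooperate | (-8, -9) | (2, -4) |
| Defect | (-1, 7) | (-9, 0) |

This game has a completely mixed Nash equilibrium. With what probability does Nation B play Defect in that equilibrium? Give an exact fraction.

7/18

Let q be the probability that Nation B plays Cooperate. In a completely mixed equilibrium, Nation A must be indifferent between Cooperate and Defect.
Nation A's expected payoff from Cooperate is −8q + 2(1−q); from Defect it is −q − 9(1−q).
Setting these equal: −10q + 2 = 8q − 9, so q = 11/18.
Therefore Nation B plays Defect with probability 1 − 11/18 = 7/18.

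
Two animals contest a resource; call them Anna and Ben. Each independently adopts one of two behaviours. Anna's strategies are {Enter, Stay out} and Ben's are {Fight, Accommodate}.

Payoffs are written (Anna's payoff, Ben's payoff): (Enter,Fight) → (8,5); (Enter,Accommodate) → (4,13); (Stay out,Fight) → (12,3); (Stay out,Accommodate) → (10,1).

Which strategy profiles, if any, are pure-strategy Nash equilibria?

(Enter, Fight): Anna prefers Stay out (12 > 8); Ben prefers Accommodate (13 > 5) — not an equilibrium.
(Enter, Accommodate): Anna prefers Stay out (10 > 4) — not an equilibrium.
(Stay out, Fight): Anna gets 12 ≥ 8 from Enter, and Ben gets 3 ≥ 1 from Accommodate — Nash equilibrium.
(Stay out, Accommodate): Ben prefers Fight (3 > 1) — not an equilibrium.

(Stay out, Fight)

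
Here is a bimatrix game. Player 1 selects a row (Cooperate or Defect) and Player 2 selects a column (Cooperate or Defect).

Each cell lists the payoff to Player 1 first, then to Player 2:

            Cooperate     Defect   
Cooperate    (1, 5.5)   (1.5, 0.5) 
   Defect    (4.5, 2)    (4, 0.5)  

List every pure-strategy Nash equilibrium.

(Cooperate, Cooperate): Player 1 prefers Defect (4.5 > 1) — not an equilibrium.
(Cooperate, Defect): Player 1 prefers Defect (4 > 1.5); Player 2 prefers Cooperate (5.5 > 0.5) — not an equilibrium.
(Defect, Cooperate): Player 1 gets 4.5 ≥ 1 from Cooperate, and Player 2 gets 2 ≥ 0.5 from Defect — Nash equilibrium.
(Defect, Defect): Player 2 prefers Cooperate (2 > 0.5) — not an equilibrium.

(Defect, Cooperate)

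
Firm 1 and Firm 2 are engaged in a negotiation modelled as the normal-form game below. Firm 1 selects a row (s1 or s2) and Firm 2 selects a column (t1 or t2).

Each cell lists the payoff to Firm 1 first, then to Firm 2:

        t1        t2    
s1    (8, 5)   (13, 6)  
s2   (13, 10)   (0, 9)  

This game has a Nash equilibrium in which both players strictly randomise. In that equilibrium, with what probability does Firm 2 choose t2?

Let y be the probability that Firm 2 plays t1. In a completely mixed equilibrium, Firm 1 must be indifferent between s1 and s2.
Firm 1's expected payoff from s1 is 8y + 13(1−y); from s2 it is 13y.
Setting these equal: −5y + 13 = 13y, so y = 13/18.
Therefore Firm 2 plays t2 with probability 1 − 13/18 = 5/18.

5/18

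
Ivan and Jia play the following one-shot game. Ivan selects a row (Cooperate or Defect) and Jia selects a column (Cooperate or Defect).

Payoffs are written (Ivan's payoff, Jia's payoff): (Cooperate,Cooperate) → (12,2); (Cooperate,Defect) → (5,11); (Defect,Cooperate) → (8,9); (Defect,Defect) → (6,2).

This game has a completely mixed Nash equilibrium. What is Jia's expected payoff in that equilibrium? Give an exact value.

95/16

First find x, the probability Ivan plays Cooperate, from Jia's indifference between Cooperate and Defect: 2x + 9(1−x) = 11x + 2(1−x), giving x = 7/16.
Since Jia is indifferent in equilibrium, Jia's expected payoff equals the payoff from either column against (7/16, 9/16). Using Cooperate: 2(7/16) + 9(9/16) = 95/16.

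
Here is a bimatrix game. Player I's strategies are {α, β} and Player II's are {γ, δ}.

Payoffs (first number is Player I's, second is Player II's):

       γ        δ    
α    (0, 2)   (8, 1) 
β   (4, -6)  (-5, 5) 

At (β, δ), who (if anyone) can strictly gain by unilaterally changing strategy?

Player I at (β, δ) earns -5; deviating to α yields 8 — a strict improvement.
Player II earns 5; deviating to γ yields -6 — not better.
Only Player I has a strictly profitable deviation.

Player I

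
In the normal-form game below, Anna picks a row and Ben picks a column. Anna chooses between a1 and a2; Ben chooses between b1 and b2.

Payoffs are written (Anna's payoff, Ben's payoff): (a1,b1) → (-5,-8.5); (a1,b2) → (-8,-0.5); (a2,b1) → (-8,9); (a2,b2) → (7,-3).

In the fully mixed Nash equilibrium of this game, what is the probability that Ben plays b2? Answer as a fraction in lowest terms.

Let y be the probability that Ben plays b1. In a completely mixed equilibrium, Anna must be indifferent between a1 and a2.
Anna's expected payoff from a1 is −5y − 8(1−y); from a2 it is −8y + 7(1−y).
Setting these equal: 3y − 8 = −15y + 7, so y = 5/6.
Therefore Ben plays b2 with probability 1 − 5/6 = 1/6.

1/6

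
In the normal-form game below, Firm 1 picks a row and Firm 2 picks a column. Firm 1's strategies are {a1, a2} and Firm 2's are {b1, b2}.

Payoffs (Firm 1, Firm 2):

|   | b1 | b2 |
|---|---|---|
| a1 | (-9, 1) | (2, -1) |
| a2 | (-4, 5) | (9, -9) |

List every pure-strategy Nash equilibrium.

(a2, b1)

(a1, b1): Firm 1 prefers a2 (-4 > -9) — not an equilibrium.
(a1, b2): Firm 1 prefers a2 (9 > 2); Firm 2 prefers b1 (1 > -1) — not an equilibrium.
(a2, b1): Firm 1 gets -4 ≥ -9 from a1, and Firm 2 gets 5 ≥ -9 from b2 — Nash equilibrium.
(a2, b2): Firm 2 prefers b1 (5 > -9) — not an equilibrium.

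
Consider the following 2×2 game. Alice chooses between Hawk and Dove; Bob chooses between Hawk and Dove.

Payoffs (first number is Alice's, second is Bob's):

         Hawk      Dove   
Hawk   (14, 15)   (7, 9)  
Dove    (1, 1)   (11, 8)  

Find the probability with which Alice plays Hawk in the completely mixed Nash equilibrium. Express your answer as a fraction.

7/13

Let p be the probability that Alice plays Hawk. In a completely mixed equilibrium, Bob must be indifferent between Hawk and Dove.
Bob's expected payoff from Hawk is 15p + (1−p); from Dove it is 9p + 8(1−p).
Setting these equal: 14p + 1 = p + 8, so p = 7/13.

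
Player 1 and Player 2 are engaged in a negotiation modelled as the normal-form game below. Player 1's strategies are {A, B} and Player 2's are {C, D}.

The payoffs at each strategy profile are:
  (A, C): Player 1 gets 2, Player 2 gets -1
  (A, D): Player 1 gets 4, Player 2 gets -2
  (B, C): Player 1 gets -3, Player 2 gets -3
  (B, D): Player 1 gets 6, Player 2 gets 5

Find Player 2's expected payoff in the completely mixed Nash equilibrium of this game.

First find x, the probability Player 1 plays A, from Player 2's indifference between C and D: −x − 3(1−x) = −2x + 5(1−x), giving x = 8/9.
Since Player 2 is indifferent in equilibrium, Player 2's expected payoff equals the payoff from either column against (8/9, 1/9). Using C: −(8/9) − 3(1/9) = -11/9.

-11/9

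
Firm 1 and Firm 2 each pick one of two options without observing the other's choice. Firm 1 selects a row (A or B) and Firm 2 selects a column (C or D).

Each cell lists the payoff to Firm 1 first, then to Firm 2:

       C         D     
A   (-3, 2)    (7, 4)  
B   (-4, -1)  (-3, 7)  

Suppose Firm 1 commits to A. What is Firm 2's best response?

D

Against A, Firm 2 earns 2 from C and 4 from D.
So D is the best response.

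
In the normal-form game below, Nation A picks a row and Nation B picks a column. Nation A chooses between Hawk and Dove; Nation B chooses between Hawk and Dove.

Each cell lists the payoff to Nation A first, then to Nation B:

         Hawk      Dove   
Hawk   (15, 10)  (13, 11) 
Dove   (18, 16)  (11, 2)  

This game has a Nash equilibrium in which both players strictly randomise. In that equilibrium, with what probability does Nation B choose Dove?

3/5

Let y be the probability that Nation B plays Hawk. In a completely mixed equilibrium, Nation A must be indifferent between Hawk and Dove.
Nation A's expected payoff from Hawk is 15y + 13(1−y); from Dove it is 18y + 11(1−y).
Setting these equal: 2y + 13 = 7y + 11, so y = 2/5.
Therefore Nation B plays Dove with probability 1 − 2/5 = 3/5.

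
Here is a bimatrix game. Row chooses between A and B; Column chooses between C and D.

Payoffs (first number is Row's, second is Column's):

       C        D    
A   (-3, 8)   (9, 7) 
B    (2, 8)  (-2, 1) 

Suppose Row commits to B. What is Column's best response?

C

Against B, Column earns 8 from C and 1 from D.
So C is the best response.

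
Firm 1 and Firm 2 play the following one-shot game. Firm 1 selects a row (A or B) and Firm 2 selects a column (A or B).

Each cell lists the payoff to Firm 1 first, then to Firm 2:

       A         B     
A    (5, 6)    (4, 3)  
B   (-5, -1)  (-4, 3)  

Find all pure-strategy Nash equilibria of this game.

(A, A): Firm 1 gets 5 ≥ -5 from B, and Firm 2 gets 6 ≥ 3 from B — Nash equilibrium.
(A, B): Firm 2 prefers A (6 > 3) — not an equilibrium.
(B, A): Firm 1 prefers A (5 > -5); Firm 2 prefers B (3 > -1) — not an equilibrium.
(B, B): Firm 1 prefers A (4 > -4) — not an equilibrium.

(A, A)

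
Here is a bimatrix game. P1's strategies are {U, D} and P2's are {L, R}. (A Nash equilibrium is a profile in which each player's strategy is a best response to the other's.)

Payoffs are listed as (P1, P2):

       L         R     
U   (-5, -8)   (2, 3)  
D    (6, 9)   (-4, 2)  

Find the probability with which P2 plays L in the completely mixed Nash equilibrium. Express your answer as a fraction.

6/17

Let c be the probability that P2 plays L. In a completely mixed equilibrium, P1 must be indifferent between U and D.
P1's expected payoff from U is −5c + 2(1−c); from D it is 6c − 4(1−c).
Setting these equal: −7c + 2 = 10c − 4, so c = 6/17.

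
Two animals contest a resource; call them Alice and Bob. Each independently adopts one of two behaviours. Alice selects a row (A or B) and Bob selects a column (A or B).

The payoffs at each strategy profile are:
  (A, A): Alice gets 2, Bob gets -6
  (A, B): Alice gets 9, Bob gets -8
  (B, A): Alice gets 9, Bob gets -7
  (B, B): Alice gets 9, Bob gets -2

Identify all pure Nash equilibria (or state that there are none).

(A, A): Alice prefers B (9 > 2) — not an equilibrium.
(A, B): Bob prefers A (-6 > -8) — not an equilibrium.
(B, A): Bob prefers B (-2 > -7) — not an equilibrium.
(B, B): Alice gets 9 ≥ 9 from A, and Bob gets -2 ≥ -7 from A — Nash equilibrium.

(B, B)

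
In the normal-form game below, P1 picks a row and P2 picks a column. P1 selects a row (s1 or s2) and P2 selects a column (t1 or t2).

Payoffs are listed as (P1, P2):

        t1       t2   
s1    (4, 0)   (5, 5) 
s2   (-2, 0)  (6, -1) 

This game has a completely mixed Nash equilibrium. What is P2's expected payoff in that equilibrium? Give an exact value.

0

First find p, the probability P1 plays s1, from P2's indifference between t1 and t2: 0 = 5p − (1−p), giving p = 1/6.
Since P2 is indifferent in equilibrium, P2's expected payoff equals the payoff from either column against (1/6, 5/6). Using t1: 0 = 0.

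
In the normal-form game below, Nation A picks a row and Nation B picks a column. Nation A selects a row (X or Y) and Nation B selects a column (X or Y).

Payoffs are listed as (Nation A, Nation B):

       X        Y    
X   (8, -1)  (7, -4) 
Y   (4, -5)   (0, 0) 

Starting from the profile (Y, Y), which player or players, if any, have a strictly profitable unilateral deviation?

Nation A at (Y, Y) earns 0; deviating to X yields 7 — a strict improvement.
Nation B earns 0; deviating to X yields -5 — not better.
Only Nation A has a strictly profitable deviation.

Nation A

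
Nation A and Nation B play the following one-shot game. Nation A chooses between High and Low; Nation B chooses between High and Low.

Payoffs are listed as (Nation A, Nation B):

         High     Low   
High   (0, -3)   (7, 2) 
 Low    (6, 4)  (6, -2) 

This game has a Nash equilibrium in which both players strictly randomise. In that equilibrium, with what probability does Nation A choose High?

6/11

Let x be the probability that Nation A plays High. In a completely mixed equilibrium, Nation B must be indifferent between High and Low.
Nation B's expected payoff from High is −3x + 4(1−x); from Low it is 2x − 2(1−x).
Setting these equal: −7x + 4 = 4x − 2, so x = 6/11.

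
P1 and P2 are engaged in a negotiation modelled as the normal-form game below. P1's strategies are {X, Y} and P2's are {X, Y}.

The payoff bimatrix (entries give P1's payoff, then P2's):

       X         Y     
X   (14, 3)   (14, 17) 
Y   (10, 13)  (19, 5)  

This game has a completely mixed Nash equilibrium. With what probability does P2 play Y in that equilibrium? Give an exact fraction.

4/9

Let c be the probability that P2 plays X. In a completely mixed equilibrium, P1 must be indifferent between X and Y.
P1's expected payoff from X is 14c + 14(1−c); from Y it is 10c + 19(1−c).
Setting these equal: 14 = −9c + 19, so c = 5/9.
Therefore P2 plays Y with probability 1 − 5/9 = 4/9.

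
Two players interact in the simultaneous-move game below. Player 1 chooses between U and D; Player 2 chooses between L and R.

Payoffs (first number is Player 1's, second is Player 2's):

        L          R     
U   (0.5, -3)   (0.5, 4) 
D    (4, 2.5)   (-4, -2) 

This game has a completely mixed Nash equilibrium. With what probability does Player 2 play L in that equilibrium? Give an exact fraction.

9/16

Let q be the probability that Player 2 plays L. In a completely mixed equilibrium, Player 1 must be indifferent between U and D.
Player 1's expected payoff from U is 0.5q + 0.5(1−q); from D it is 4q − 4(1−q).
Setting these equal: 0.5 = 8q − 4, so q = 9/16.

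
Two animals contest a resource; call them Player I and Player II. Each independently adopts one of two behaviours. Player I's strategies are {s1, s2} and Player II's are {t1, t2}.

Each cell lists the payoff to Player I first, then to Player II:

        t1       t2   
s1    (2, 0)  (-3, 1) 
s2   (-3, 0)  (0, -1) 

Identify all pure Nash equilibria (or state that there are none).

none

(s1, t1): Player II prefers t2 (1 > 0) — not an equilibrium.
(s1, t2): Player I prefers s2 (0 > -3) — not an equilibrium.
(s2, t1): Player I prefers s1 (2 > -3) — not an equilibrium.
(s2, t2): Player II prefers t1 (0 > -1) — not an equilibrium.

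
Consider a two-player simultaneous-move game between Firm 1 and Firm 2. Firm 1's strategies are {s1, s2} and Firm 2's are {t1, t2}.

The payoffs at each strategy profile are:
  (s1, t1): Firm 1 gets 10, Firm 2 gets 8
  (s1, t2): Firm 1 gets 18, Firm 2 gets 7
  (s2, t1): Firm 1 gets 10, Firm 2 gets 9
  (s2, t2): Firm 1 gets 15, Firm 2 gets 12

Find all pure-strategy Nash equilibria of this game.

(s1, t1): Firm 1 gets 10 ≥ 10 from s2, and Firm 2 gets 8 ≥ 7 from t2 — Nash equilibrium.
(s1, t2): Firm 2 prefers t1 (8 > 7) — not an equilibrium.
(s2, t1): Firm 2 prefers t2 (12 > 9) — not an equilibrium.
(s2, t2): Firm 1 prefers s1 (18 > 15) — not an equilibrium.

(s1, t1)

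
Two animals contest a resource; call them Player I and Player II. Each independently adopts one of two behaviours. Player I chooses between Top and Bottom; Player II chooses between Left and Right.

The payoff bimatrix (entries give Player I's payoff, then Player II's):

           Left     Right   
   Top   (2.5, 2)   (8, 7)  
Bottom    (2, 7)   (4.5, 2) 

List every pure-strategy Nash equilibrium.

(Top, Right)

(Top, Left): Player II prefers Right (7 > 2) — not an equilibrium.
(Top, Right): Player I gets 8 ≥ 4.5 from Bottom, and Player II gets 7 ≥ 2 from Left — Nash equilibrium.
(Bottom, Left): Player I prefers Top (2.5 > 2) — not an equilibrium.
(Bottom, Right): Player I prefers Top (8 > 4.5); Player II prefers Left (7 > 2) — not an equilibrium.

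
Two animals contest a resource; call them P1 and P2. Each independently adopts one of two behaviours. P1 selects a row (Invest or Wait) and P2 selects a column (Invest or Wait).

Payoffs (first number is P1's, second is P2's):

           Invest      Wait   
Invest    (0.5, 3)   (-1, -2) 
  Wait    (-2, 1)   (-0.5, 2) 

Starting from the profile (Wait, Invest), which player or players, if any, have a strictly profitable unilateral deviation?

Both

P1 at (Wait, Invest) earns -2; deviating to Invest yields 0.5 — a strict improvement.
P2 earns 1; deviating to Wait yields 2 — a strict improvement.
Both P1 and P2 have strictly profitable deviations.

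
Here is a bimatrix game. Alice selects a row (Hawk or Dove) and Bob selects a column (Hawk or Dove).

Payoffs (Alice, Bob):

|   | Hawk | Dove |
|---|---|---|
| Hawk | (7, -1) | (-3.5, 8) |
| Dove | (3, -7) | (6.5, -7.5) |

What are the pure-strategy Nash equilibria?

none

(Hawk, Hawk): Bob prefers Dove (8 > -1) — not an equilibrium.
(Hawk, Dove): Alice prefers Dove (6.5 > -3.5) — not an equilibrium.
(Dove, Hawk): Alice prefers Hawk (7 > 3) — not an equilibrium.
(Dove, Dove): Bob prefers Hawk (-7 > -7.5) — not an equilibrium.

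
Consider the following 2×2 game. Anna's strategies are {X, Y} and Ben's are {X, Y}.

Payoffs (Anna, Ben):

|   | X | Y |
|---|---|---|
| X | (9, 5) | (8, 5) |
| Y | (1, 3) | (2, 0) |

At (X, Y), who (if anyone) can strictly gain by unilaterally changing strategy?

Neither

Anna at (X, Y) earns 8; deviating to Y yields 2 — not better.
Ben earns 5; deviating to X yields 5 — not better.
Neither player can strictly improve; the profile is a Nash equilibrium.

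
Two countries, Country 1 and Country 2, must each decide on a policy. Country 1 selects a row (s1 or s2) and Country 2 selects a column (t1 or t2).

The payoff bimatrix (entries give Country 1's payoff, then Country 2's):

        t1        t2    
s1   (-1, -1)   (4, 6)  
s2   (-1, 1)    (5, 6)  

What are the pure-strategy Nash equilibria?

(s1, t1): Country 2 prefers t2 (6 > -1) — not an equilibrium.
(s1, t2): Country 1 prefers s2 (5 > 4) — not an equilibrium.
(s2, t1): Country 2 prefers t2 (6 > 1) — not an equilibrium.
(s2, t2): Country 1 gets 5 ≥ 4 from s1, and Country 2 gets 6 ≥ 1 from t1 — Nash equilibrium.

(s2, t2)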